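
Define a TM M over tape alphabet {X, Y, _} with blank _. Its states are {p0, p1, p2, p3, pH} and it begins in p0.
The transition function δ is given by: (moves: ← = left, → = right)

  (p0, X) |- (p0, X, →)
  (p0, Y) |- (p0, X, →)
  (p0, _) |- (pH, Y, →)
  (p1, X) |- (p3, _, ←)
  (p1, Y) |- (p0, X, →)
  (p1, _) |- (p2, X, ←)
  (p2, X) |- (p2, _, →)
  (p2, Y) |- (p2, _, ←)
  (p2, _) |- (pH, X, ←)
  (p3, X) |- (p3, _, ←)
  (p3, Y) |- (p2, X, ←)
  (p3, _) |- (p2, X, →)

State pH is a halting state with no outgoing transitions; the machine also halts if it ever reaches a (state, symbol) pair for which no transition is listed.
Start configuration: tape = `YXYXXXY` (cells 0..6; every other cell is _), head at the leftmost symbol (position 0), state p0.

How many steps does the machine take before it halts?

8

state=p0 head=0 tape=[Y]XYXXXY__   (p0,Y)→(p0,X,→)
state=p0 head=1 tape=X[X]YXXXY__   (p0,X)→(p0,X,→)
state=p0 head=2 tape=XX[Y]XXXY__   (p0,Y)→(p0,X,→)
state=p0 head=3 tape=XXX[X]XXY__   (p0,X)→(p0,X,→)
state=p0 head=4 tape=XXXX[X]XY__   (p0,X)→(p0,X,→)
state=p0 head=5 tape=XXXXX[X]Y__   (p0,X)→(p0,X,→)
state=p0 head=6 tape=XXXXXX[Y]__   (p0,Y)→(p0,X,→)
state=p0 head=7 tape=XXXXXXX[_]_   (p0,_)→(pH,Y,→)
state=pH head=8 tape=XXXXXXXY[_]
M halts after 8 transitions.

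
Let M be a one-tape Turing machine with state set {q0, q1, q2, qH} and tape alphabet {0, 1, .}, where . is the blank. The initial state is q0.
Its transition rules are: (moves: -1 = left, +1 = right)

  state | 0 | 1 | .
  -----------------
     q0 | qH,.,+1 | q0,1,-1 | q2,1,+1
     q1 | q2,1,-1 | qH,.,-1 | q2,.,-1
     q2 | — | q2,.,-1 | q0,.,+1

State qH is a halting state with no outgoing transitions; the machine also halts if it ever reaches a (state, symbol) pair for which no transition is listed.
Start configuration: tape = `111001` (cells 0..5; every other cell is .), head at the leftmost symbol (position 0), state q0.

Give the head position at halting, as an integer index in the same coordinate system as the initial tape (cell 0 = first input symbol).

state=q0 head=0 tape=..[1]11001   (q0,1)→(q0,1,-1)
state=q0 head=-1 tape=.[.]111001   (q0,.)→(q2,1,+1)
state=q2 head=0 tape=.1[1]11001   (q2,1)→(q2,.,-1)
state=q2 head=-1 tape=.[1].11001   (q2,1)→(q2,.,-1)
state=q2 head=-2 tape=[.]..11001   (q2,.)→(q0,.,+1)
state=q0 head=-1 tape=.[.].11001   (q0,.)→(q2,1,+1)
state=q2 head=0 tape=.1[.]11001   (q2,.)→(q0,.,+1)
state=q0 head=1 tape=.1.[1]1001   (q0,1)→(q0,1,-1)
state=q0 head=0 tape=.1[.]11001   (q0,.)→(q2,1,+1)
state=q2 head=1 tape=.11[1]1001   (q2,1)→(q2,.,-1)
state=q2 head=0 tape=.1[1].1001   (q2,1)→(q2,.,-1)
state=q2 head=-1 tape=.[1]..1001   (q2,1)→(q2,.,-1)
state=q2 head=-2 tape=[.]...1001   (q2,.)→(q0,.,+1)
state=q0 head=-1 tape=.[.]..1001   (q0,.)→(q2,1,+1)
state=q2 head=0 tape=.1[.].1001   (q2,.)→(q0,.,+1)
state=q0 head=1 tape=.1.[.]1001   (q0,.)→(q2,1,+1)
state=q2 head=2 tape=.1.1[1]001   (q2,1)→(q2,.,-1)
state=q2 head=1 tape=.1.[1].001   (q2,1)→(q2,.,-1)
state=q2 head=0 tape=.1[.]..001   (q2,.)→(q0,.,+1)
state=q0 head=1 tape=.1.[.].001   (q0,.)→(q2,1,+1)
state=q2 head=2 tape=.1.1[.]001   (q2,.)→(q0,.,+1)
state=q0 head=3 tape=.1.1.[0]01   (q0,0)→(qH,.,+1)
state=qH head=4 tape=.1.1..[0]1
At halt the head is at cell 4.

4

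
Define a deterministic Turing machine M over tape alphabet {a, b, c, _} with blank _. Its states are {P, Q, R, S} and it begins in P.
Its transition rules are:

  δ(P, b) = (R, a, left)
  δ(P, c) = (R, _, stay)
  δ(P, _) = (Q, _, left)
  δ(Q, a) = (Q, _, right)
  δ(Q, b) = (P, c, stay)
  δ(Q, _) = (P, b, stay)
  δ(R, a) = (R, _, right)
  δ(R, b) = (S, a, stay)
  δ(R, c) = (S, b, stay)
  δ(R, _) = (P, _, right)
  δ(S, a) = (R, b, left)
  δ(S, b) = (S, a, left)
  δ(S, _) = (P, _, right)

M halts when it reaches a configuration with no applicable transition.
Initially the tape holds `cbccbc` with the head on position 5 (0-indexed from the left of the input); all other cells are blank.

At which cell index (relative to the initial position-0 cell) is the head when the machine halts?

2

P | cbccb[c]_   read c → write _, move stay, go to R
R | cbccb[_]_   read _ → write _, move right, go to P
P | cbccb_[_]   read _ → write _, move left, go to Q
Q | cbccb[_]_   read _ → write b, move stay, go to P
P | cbccb[b]_   read b → write a, move left, go to R
R | cbcc[b]a_   read b → write a, move stay, go to S
S | cbcc[a]a_   read a → write b, move left, go to R
R | cbc[c]ba_   read c → write b, move stay, go to S
S | cbc[b]ba_   read b → write a, move left, go to S
S | cb[c]aba_
At halt the head is at cell 2.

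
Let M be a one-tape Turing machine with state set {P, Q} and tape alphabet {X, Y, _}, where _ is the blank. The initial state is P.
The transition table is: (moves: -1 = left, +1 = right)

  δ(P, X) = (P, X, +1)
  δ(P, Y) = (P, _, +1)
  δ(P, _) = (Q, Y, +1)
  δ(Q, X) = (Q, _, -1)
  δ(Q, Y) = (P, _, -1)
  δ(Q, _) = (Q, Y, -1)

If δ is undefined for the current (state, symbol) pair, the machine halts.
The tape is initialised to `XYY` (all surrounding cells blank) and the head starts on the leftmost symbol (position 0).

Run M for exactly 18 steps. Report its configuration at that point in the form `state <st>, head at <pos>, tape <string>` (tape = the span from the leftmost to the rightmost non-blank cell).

state P, head at 2, tape X_Y_Y

P | [X]YY__   read X → write X, move +1, go to P
P | X[Y]Y__   read Y → write _, move +1, go to P
P | X_[Y]__   read Y → write _, move +1, go to P
P | X__[_]_   read _ → write Y, move +1, go to Q
Q | X__Y[_]   read _ → write Y, move -1, go to Q
Q | X__[Y]Y   read Y → write _, move -1, go to P
P | X_[_]_Y   read _ → write Y, move +1, go to Q
Q | X_Y[_]Y   read _ → write Y, move -1, go to Q
Q | X_[Y]YY   read Y → write _, move -1, go to P
P | X[_]_YY   read _ → write Y, move +1, go to Q
Q | XY[_]YY   read _ → write Y, move -1, go to Q
Q | X[Y]YYY   read Y → write _, move -1, go to P
P | [X]_YYY   read X → write X, move +1, go to P
P | X[_]YYY   read _ → write Y, move +1, go to Q
Q | XY[Y]YY   read Y → write _, move -1, go to P
P | X[Y]_YY   read Y → write _, move +1, go to P
P | X_[_]YY   read _ → write Y, move +1, go to Q
Q | X_Y[Y]Y   read Y → write _, move -1, go to P
P | X_[Y]_Y
After 18 steps: state P, head at 2, tape X_Y_Y.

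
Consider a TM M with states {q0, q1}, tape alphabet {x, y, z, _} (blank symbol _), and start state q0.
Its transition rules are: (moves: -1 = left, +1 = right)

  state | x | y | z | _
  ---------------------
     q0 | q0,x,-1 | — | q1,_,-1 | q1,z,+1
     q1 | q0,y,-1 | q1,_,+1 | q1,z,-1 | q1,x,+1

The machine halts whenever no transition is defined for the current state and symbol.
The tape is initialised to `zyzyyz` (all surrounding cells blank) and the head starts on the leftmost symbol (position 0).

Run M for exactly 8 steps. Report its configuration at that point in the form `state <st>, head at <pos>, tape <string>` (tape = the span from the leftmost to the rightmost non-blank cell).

state=q0 head=0 tape=_[z]yzyyz   (q0,z)→(q1,_,-1)
state=q1 head=-1 tape=[_]_yzyyz   (q1,_)→(q1,x,+1)
state=q1 head=0 tape=x[_]yzyyz   (q1,_)→(q1,x,+1)
state=q1 head=1 tape=xx[y]zyyz   (q1,y)→(q1,_,+1)
state=q1 head=2 tape=xx_[z]yyz   (q1,z)→(q1,z,-1)
state=q1 head=1 tape=xx[_]zyyz   (q1,_)→(q1,x,+1)
state=q1 head=2 tape=xxx[z]yyz   (q1,z)→(q1,z,-1)
state=q1 head=1 tape=xx[x]zyyz   (q1,x)→(q0,y,-1)
state=q0 head=0 tape=x[x]yzyyz
After 8 steps: state q0, head at 0, tape xxyzyyz.

state q0, head at 0, tape xxyzyyz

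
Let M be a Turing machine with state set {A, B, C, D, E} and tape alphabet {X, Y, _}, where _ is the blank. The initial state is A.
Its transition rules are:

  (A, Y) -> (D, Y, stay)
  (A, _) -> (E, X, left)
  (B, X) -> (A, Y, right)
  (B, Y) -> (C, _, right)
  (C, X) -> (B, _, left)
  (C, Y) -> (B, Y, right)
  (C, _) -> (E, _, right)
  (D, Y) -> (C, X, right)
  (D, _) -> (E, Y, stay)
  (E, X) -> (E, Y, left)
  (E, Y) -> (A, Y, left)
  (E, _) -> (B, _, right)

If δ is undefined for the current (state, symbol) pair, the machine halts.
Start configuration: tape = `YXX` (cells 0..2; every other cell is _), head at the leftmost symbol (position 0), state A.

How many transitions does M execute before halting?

19

A | __[Y]XX   read Y → write Y, move stay, go to D
D | __[Y]XX   read Y → write X, move right, go to C
C | __X[X]X   read X → write _, move left, go to B
B | __[X]_X   read X → write Y, move right, go to A
A | __Y[_]X   read _ → write X, move left, go to E
E | __[Y]XX   read Y → write Y, move left, go to A
A | _[_]YXX   read _ → write X, move left, go to E
E | [_]XYXX   read _ → write _, move right, go to B
B | _[X]YXX   read X → write Y, move right, go to A
A | _Y[Y]XX   read Y → write Y, move stay, go to D
D | _Y[Y]XX   read Y → write X, move right, go to C
C | _YX[X]X   read X → write _, move left, go to B
B | _Y[X]_X   read X → write Y, move right, go to A
A | _YY[_]X   read _ → write X, move left, go to E
E | _Y[Y]XX   read Y → write Y, move left, go to A
A | _[Y]YXX   read Y → write Y, move stay, go to D
D | _[Y]YXX   read Y → write X, move right, go to C
C | _X[Y]XX   read Y → write Y, move right, go to B
B | _XY[X]X   read X → write Y, move right, go to A
A | _XYY[X]
M halts after 19 transitions.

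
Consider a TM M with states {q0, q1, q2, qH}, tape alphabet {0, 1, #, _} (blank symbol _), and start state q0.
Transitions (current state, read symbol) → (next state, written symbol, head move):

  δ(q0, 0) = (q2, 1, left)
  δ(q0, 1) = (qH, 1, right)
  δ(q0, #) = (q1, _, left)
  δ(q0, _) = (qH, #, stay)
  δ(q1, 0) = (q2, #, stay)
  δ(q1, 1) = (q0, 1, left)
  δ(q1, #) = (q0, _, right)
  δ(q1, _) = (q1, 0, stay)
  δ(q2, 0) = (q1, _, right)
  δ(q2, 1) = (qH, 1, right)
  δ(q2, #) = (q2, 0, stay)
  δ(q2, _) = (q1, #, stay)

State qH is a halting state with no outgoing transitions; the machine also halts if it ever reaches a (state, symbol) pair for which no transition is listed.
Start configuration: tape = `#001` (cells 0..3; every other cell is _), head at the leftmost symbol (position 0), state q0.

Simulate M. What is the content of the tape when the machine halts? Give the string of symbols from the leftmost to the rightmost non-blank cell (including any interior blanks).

state=q0 head=0 tape=_[#]001   (q0,#)→(q1,_,left)
state=q1 head=-1 tape=[_]_001   (q1,_)→(q1,0,stay)
state=q1 head=-1 tape=[0]_001   (q1,0)→(q2,#,stay)
state=q2 head=-1 tape=[#]_001   (q2,#)→(q2,0,stay)
state=q2 head=-1 tape=[0]_001   (q2,0)→(q1,_,right)
state=q1 head=0 tape=_[_]001   (q1,_)→(q1,0,stay)
state=q1 head=0 tape=_[0]001   (q1,0)→(q2,#,stay)
state=q2 head=0 tape=_[#]001   (q2,#)→(q2,0,stay)
state=q2 head=0 tape=_[0]001   (q2,0)→(q1,_,right)
state=q1 head=1 tape=__[0]01   (q1,0)→(q2,#,stay)
state=q2 head=1 tape=__[#]01   (q2,#)→(q2,0,stay)
state=q2 head=1 tape=__[0]01   (q2,0)→(q1,_,right)
state=q1 head=2 tape=___[0]1   (q1,0)→(q2,#,stay)
state=q2 head=2 tape=___[#]1   (q2,#)→(q2,0,stay)
state=q2 head=2 tape=___[0]1   (q2,0)→(q1,_,right)
state=q1 head=3 tape=____[1]   (q1,1)→(q0,1,left)
state=q0 head=2 tape=___[_]1   (q0,_)→(qH,#,stay)
state=qH head=2 tape=___[#]1
The non-blank tape span at halt is #1.

#1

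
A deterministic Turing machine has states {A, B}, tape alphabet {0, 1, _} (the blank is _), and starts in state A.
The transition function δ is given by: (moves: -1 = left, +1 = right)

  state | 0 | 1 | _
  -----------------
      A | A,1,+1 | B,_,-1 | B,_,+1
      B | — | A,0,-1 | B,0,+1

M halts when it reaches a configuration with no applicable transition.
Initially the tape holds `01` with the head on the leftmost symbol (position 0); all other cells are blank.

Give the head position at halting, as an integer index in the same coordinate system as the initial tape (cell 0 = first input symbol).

A | _[0]1   read 0 → write 1, move +1, go to A
A | _1[1]   read 1 → write _, move -1, go to B
B | _[1]_   read 1 → write 0, move -1, go to A
A | [_]0_   read _ → write _, move +1, go to B
B | _[0]_
At halt the head is at cell 0.

0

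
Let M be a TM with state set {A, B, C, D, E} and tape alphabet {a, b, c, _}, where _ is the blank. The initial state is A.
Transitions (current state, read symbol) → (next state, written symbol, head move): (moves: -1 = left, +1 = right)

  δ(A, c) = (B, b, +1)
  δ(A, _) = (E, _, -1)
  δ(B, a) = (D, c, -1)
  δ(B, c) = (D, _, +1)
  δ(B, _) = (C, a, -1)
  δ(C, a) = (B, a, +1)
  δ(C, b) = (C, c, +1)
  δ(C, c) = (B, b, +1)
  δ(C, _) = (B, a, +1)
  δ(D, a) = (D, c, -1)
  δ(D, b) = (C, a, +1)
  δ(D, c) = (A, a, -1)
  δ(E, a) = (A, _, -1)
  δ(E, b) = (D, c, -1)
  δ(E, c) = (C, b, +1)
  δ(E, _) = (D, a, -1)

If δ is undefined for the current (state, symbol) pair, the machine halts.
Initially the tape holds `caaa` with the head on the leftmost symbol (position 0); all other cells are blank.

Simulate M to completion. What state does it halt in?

A | [c]aaa__   read c → write b, move +1, go to B
B | b[a]aa__   read a → write c, move -1, go to D
D | [b]caa__   read b → write a, move +1, go to C
C | a[c]aa__   read c → write b, move +1, go to B
B | ab[a]a__   read a → write c, move -1, go to D
D | a[b]ca__   read b → write a, move +1, go to C
C | aa[c]a__   read c → write b, move +1, go to B
B | aab[a]__   read a → write c, move -1, go to D
D | aa[b]c__   read b → write a, move +1, go to C
C | aaa[c]__   read c → write b, move +1, go to B
B | aaab[_]_   read _ → write a, move -1, go to C
C | aaa[b]a_   read b → write c, move +1, go to C
C | aaac[a]_   read a → write a, move +1, go to B
B | aaaca[_]   read _ → write a, move -1, go to C
C | aaac[a]a   read a → write a, move +1, go to B
B | aaaca[a]   read a → write c, move -1, go to D
D | aaac[a]c   read a → write c, move -1, go to D
D | aaa[c]cc   read c → write a, move -1, go to A
A | aa[a]acc
No transition is defined for (A, a); M halts in state A.

A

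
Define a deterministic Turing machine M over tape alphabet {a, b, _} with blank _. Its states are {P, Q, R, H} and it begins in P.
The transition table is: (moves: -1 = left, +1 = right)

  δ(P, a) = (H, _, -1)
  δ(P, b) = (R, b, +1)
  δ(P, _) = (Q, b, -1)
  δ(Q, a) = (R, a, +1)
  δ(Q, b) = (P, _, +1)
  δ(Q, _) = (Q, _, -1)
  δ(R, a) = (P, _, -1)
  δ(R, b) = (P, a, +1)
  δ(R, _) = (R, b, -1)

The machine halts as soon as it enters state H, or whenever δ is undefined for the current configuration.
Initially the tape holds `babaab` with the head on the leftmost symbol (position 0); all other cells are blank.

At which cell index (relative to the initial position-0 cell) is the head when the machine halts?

2

state=P head=0 tape=[b]abaab   (P,b)→(R,b,+1)
state=R head=1 tape=b[a]baab   (R,a)→(P,_,-1)
state=P head=0 tape=[b]_baab   (P,b)→(R,b,+1)
state=R head=1 tape=b[_]baab   (R,_)→(R,b,-1)
state=R head=0 tape=[b]bbaab   (R,b)→(P,a,+1)
state=P head=1 tape=a[b]baab   (P,b)→(R,b,+1)
state=R head=2 tape=ab[b]aab   (R,b)→(P,a,+1)
state=P head=3 tape=aba[a]ab   (P,a)→(H,_,-1)
state=H head=2 tape=ab[a]_ab
At halt the head is at cell 2.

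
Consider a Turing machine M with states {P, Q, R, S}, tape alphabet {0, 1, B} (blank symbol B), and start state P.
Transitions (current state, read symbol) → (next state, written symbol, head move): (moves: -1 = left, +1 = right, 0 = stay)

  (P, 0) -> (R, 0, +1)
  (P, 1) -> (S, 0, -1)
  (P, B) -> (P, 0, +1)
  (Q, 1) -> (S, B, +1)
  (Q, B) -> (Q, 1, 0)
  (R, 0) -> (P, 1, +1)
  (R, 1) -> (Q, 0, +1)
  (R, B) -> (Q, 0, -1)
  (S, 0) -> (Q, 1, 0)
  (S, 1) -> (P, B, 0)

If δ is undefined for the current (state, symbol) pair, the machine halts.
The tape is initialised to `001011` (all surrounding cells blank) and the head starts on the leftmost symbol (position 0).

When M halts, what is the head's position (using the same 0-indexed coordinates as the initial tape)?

7

P | [0]01011BB   read 0 → write 0, move +1, go to R
R | 0[0]1011BB   read 0 → write 1, move +1, go to P
P | 01[1]011BB   read 1 → write 0, move -1, go to S
S | 0[1]0011BB   read 1 → write B, move 0, go to P
P | 0[B]0011BB   read B → write 0, move +1, go to P
P | 00[0]011BB   read 0 → write 0, move +1, go to R
R | 000[0]11BB   read 0 → write 1, move +1, go to P
P | 0001[1]1BB   read 1 → write 0, move -1, go to S
S | 000[1]01BB   read 1 → write B, move 0, go to P
P | 000[B]01BB   read B → write 0, move +1, go to P
P | 0000[0]1BB   read 0 → write 0, move +1, go to R
R | 00000[1]BB   read 1 → write 0, move +1, go to Q
Q | 000000[B]B   read B → write 1, move 0, go to Q
Q | 000000[1]B   read 1 → write B, move +1, go to S
S | 000000B[B]
At halt the head is at cell 7.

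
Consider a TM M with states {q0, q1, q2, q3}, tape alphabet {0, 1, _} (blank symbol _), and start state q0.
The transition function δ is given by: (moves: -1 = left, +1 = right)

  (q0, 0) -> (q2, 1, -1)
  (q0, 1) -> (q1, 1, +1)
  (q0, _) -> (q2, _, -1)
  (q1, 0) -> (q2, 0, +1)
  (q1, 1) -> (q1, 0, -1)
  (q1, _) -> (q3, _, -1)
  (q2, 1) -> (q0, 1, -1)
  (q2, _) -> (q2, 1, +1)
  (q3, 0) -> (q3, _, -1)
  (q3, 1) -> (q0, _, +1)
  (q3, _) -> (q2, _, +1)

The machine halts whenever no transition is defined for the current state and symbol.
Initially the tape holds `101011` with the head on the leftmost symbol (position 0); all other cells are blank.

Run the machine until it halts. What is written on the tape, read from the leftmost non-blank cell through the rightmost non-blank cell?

100011011

q0 | ____[1]01011   read 1 → write 1, move +1, go to q1
q1 | ____1[0]1011   read 0 → write 0, move +1, go to q2
q2 | ____10[1]011   read 1 → write 1, move -1, go to q0
q0 | ____1[0]1011   read 0 → write 1, move -1, go to q2
q2 | ____[1]11011   read 1 → write 1, move -1, go to q0
q0 | ___[_]111011   read _ → write _, move -1, go to q2
q2 | __[_]_111011   read _ → write 1, move +1, go to q2
q2 | __1[_]111011   read _ → write 1, move +1, go to q2
q2 | __11[1]11011   read 1 → write 1, move -1, go to q0
q0 | __1[1]111011   read 1 → write 1, move +1, go to q1
q1 | __11[1]11011   read 1 → write 0, move -1, go to q1
q1 | __1[1]011011   read 1 → write 0, move -1, go to q1
q1 | __[1]0011011   read 1 → write 0, move -1, go to q1
q1 | _[_]00011011   read _ → write _, move -1, go to q3
q3 | [_]_00011011   read _ → write _, move +1, go to q2
q2 | _[_]00011011   read _ → write 1, move +1, go to q2
q2 | _1[0]0011011
The non-blank tape span at halt is 100011011.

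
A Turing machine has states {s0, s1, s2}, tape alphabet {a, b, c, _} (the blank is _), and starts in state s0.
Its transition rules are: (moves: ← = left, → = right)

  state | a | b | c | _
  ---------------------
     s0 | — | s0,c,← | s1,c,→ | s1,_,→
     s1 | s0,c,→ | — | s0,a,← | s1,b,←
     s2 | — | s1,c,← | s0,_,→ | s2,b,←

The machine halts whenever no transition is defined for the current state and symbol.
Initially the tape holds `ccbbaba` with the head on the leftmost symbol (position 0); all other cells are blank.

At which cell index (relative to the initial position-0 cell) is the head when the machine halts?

s0 | [c]cbbaba   read c → write c, move →, go to s1
s1 | c[c]bbaba   read c → write a, move ←, go to s0
s0 | [c]abbaba   read c → write c, move →, go to s1
s1 | c[a]bbaba   read a → write c, move →, go to s0
s0 | cc[b]baba   read b → write c, move ←, go to s0
s0 | c[c]cbaba   read c → write c, move →, go to s1
s1 | cc[c]baba   read c → write a, move ←, go to s0
s0 | c[c]ababa   read c → write c, move →, go to s1
s1 | cc[a]baba   read a → write c, move →, go to s0
s0 | ccc[b]aba   read b → write c, move ←, go to s0
s0 | cc[c]caba   read c → write c, move →, go to s1
s1 | ccc[c]aba   read c → write a, move ←, go to s0
s0 | cc[c]aaba   read c → write c, move →, go to s1
s1 | ccc[a]aba   read a → write c, move →, go to s0
s0 | cccc[a]ba
At halt the head is at cell 4.

4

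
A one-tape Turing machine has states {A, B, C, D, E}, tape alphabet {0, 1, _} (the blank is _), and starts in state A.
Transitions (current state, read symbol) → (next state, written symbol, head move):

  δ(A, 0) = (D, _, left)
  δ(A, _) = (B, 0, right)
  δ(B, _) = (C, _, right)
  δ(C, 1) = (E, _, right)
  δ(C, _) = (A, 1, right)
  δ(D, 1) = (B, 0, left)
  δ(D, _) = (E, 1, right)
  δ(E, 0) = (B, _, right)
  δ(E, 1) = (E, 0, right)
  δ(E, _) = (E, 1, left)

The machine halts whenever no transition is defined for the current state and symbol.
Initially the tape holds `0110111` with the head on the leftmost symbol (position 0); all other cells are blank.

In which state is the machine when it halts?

B

A | _[0]110111   read 0 → write _, move left, go to D
D | [_]_110111   read _ → write 1, move right, go to E
E | 1[_]110111   read _ → write 1, move left, go to E
E | [1]1110111   read 1 → write 0, move right, go to E
E | 0[1]110111   read 1 → write 0, move right, go to E
E | 00[1]10111   read 1 → write 0, move right, go to E
E | 000[1]0111   read 1 → write 0, move right, go to E
E | 0000[0]111   read 0 → write _, move right, go to B
B | 0000_[1]11
No transition is defined for (B, 1); M halts in state B.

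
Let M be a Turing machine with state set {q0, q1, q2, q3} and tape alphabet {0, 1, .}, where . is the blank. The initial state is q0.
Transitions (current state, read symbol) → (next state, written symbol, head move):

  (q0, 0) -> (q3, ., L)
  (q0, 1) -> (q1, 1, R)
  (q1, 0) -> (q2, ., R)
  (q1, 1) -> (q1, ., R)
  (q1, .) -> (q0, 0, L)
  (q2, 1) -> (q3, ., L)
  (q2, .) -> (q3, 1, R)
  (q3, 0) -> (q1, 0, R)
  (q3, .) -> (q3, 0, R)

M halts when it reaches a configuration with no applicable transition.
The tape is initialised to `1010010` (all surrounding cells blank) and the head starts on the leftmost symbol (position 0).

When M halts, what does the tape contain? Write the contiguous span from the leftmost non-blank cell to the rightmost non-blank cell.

1.000000

state=q0 head=0 tape=[1]010010.   (q0,1)→(q1,1,R)
state=q1 head=1 tape=1[0]10010.   (q1,0)→(q2,.,R)
state=q2 head=2 tape=1.[1]0010.   (q2,1)→(q3,.,L)
state=q3 head=1 tape=1[.].0010.   (q3,.)→(q3,0,R)
state=q3 head=2 tape=10[.]0010.   (q3,.)→(q3,0,R)
state=q3 head=3 tape=100[0]010.   (q3,0)→(q1,0,R)
state=q1 head=4 tape=1000[0]10.   (q1,0)→(q2,.,R)
state=q2 head=5 tape=1000.[1]0.   (q2,1)→(q3,.,L)
state=q3 head=4 tape=1000[.].0.   (q3,.)→(q3,0,R)
state=q3 head=5 tape=10000[.]0.   (q3,.)→(q3,0,R)
state=q3 head=6 tape=100000[0].   (q3,0)→(q1,0,R)
state=q1 head=7 tape=1000000[.]   (q1,.)→(q0,0,L)
state=q0 head=6 tape=100000[0]0   (q0,0)→(q3,.,L)
state=q3 head=5 tape=10000[0].0   (q3,0)→(q1,0,R)
state=q1 head=6 tape=100000[.]0   (q1,.)→(q0,0,L)
state=q0 head=5 tape=10000[0]00   (q0,0)→(q3,.,L)
state=q3 head=4 tape=1000[0].00   (q3,0)→(q1,0,R)
state=q1 head=5 tape=10000[.]00   (q1,.)→(q0,0,L)
state=q0 head=4 tape=1000[0]000   (q0,0)→(q3,.,L)
state=q3 head=3 tape=100[0].000   (q3,0)→(q1,0,R)
state=q1 head=4 tape=1000[.]000   (q1,.)→(q0,0,L)
state=q0 head=3 tape=100[0]0000   (q0,0)→(q3,.,L)
state=q3 head=2 tape=10[0].0000   (q3,0)→(q1,0,R)
state=q1 head=3 tape=100[.]0000   (q1,.)→(q0,0,L)
state=q0 head=2 tape=10[0]00000   (q0,0)→(q3,.,L)
state=q3 head=1 tape=1[0].00000   (q3,0)→(q1,0,R)
state=q1 head=2 tape=10[.]00000   (q1,.)→(q0,0,L)
state=q0 head=1 tape=1[0]000000   (q0,0)→(q3,.,L)
state=q3 head=0 tape=[1].000000
The non-blank tape span at halt is 1.000000.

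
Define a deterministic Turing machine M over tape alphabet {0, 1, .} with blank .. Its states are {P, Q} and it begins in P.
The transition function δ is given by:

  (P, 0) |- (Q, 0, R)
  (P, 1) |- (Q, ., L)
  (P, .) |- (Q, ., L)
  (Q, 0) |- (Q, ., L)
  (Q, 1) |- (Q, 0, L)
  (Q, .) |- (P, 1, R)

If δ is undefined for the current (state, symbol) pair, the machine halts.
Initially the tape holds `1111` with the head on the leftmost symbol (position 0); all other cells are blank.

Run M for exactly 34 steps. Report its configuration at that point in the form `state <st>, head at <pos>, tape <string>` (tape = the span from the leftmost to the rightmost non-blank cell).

state Q, head at -2, tape 101.0.0

state=P head=0 tape=....[1]111   (P,1)→(Q,.,L)
state=Q head=-1 tape=...[.].111   (Q,.)→(P,1,R)
state=P head=0 tape=...1[.]111   (P,.)→(Q,.,L)
state=Q head=-1 tape=...[1].111   (Q,1)→(Q,0,L)
state=Q head=-2 tape=..[.]0.111   (Q,.)→(P,1,R)
state=P head=-1 tape=..1[0].111   (P,0)→(Q,0,R)
state=Q head=0 tape=..10[.]111   (Q,.)→(P,1,R)
state=P head=1 tape=..101[1]11   (P,1)→(Q,.,L)
state=Q head=0 tape=..10[1].11   (Q,1)→(Q,0,L)
state=Q head=-1 tape=..1[0]0.11   (Q,0)→(Q,.,L)
state=Q head=-2 tape=..[1].0.11   (Q,1)→(Q,0,L)
state=Q head=-3 tape=.[.]0.0.11   (Q,.)→(P,1,R)
state=P head=-2 tape=.1[0].0.11   (P,0)→(Q,0,R)
state=Q head=-1 tape=.10[.]0.11   (Q,.)→(P,1,R)
state=P head=0 tape=.101[0].11   (P,0)→(Q,0,R)
state=Q head=1 tape=.1010[.]11   (Q,.)→(P,1,R)
state=P head=2 tape=.10101[1]1   (P,1)→(Q,.,L)
state=Q head=1 tape=.1010[1].1   (Q,1)→(Q,0,L)
state=Q head=0 tape=.101[0]0.1   (Q,0)→(Q,.,L)
state=Q head=-1 tape=.10[1].0.1   (Q,1)→(Q,0,L)
state=Q head=-2 tape=.1[0]0.0.1   (Q,0)→(Q,.,L)
state=Q head=-3 tape=.[1].0.0.1   (Q,1)→(Q,0,L)
state=Q head=-4 tape=[.]0.0.0.1   (Q,.)→(P,1,R)
state=P head=-3 tape=1[0].0.0.1   (P,0)→(Q,0,R)
state=Q head=-2 tape=10[.]0.0.1   (Q,.)→(P,1,R)
state=P head=-1 tape=101[0].0.1   (P,0)→(Q,0,R)
state=Q head=0 tape=1010[.]0.1   (Q,.)→(P,1,R)
state=P head=1 tape=10101[0].1   (P,0)→(Q,0,R)
state=Q head=2 tape=101010[.]1   (Q,.)→(P,1,R)
state=P head=3 tape=1010101[1]   (P,1)→(Q,.,L)
state=Q head=2 tape=101010[1].   (Q,1)→(Q,0,L)
state=Q head=1 tape=10101[0]0.   (Q,0)→(Q,.,L)
state=Q head=0 tape=1010[1].0.   (Q,1)→(Q,0,L)
state=Q head=-1 tape=101[0]0.0.   (Q,0)→(Q,.,L)
state=Q head=-2 tape=10[1].0.0.
After 34 steps: state Q, head at -2, tape 101.0.0.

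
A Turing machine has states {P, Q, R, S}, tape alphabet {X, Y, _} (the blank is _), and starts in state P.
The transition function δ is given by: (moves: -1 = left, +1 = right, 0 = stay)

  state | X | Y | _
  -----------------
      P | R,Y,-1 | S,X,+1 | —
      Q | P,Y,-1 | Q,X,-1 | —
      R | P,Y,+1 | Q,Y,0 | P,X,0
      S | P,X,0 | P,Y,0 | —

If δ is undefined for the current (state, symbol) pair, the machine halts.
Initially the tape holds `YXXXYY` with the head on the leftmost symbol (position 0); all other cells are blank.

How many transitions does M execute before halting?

17

P | [Y]XXXYY_   read Y → write X, move +1, go to S
S | X[X]XXYY_   read X → write X, move 0, go to P
P | X[X]XXYY_   read X → write Y, move -1, go to R
R | [X]YXXYY_   read X → write Y, move +1, go to P
P | Y[Y]XXYY_   read Y → write X, move +1, go to S
S | YX[X]XYY_   read X → write X, move 0, go to P
P | YX[X]XYY_   read X → write Y, move -1, go to R
R | Y[X]YXYY_   read X → write Y, move +1, go to P
P | YY[Y]XYY_   read Y → write X, move +1, go to S
S | YYX[X]YY_   read X → write X, move 0, go to P
P | YYX[X]YY_   read X → write Y, move -1, go to R
R | YY[X]YYY_   read X → write Y, move +1, go to P
P | YYY[Y]YY_   read Y → write X, move +1, go to S
S | YYYX[Y]Y_   read Y → write Y, move 0, go to P
P | YYYX[Y]Y_   read Y → write X, move +1, go to S
S | YYYXX[Y]_   read Y → write Y, move 0, go to P
P | YYYXX[Y]_   read Y → write X, move +1, go to S
S | YYYXXX[_]
M halts after 17 transitions.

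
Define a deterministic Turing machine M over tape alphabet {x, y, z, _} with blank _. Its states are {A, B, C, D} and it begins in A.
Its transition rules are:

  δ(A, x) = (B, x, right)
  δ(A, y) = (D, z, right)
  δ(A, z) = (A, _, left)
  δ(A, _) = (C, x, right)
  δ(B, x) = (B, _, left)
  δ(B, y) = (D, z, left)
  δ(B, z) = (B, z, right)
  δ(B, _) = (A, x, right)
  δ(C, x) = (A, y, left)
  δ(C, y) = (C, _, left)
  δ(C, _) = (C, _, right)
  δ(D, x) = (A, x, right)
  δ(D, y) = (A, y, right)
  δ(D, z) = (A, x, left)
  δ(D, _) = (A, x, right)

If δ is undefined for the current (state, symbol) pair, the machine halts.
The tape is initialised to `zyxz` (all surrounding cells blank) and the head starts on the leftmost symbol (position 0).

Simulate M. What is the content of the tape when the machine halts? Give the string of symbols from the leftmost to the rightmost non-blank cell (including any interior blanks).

xxx_z

A | _[z]yxz   read z → write _, move left, go to A
A | [_]_yxz   read _ → write x, move right, go to C
C | x[_]yxz   read _ → write _, move right, go to C
C | x_[y]xz   read y → write _, move left, go to C
C | x[_]_xz   read _ → write _, move right, go to C
C | x_[_]xz   read _ → write _, move right, go to C
C | x__[x]z   read x → write y, move left, go to A
A | x_[_]yz   read _ → write x, move right, go to C
C | x_x[y]z   read y → write _, move left, go to C
C | x_[x]_z   read x → write y, move left, go to A
A | x[_]y_z   read _ → write x, move right, go to C
C | xx[y]_z   read y → write _, move left, go to C
C | x[x]__z   read x → write y, move left, go to A
A | [x]y__z   read x → write x, move right, go to B
B | x[y]__z   read y → write z, move left, go to D
D | [x]z__z   read x → write x, move right, go to A
A | x[z]__z   read z → write _, move left, go to A
A | [x]___z   read x → write x, move right, go to B
B | x[_]__z   read _ → write x, move right, go to A
A | xx[_]_z   read _ → write x, move right, go to C
C | xxx[_]z   read _ → write _, move right, go to C
C | xxx_[z]
The non-blank tape span at halt is xxx_z.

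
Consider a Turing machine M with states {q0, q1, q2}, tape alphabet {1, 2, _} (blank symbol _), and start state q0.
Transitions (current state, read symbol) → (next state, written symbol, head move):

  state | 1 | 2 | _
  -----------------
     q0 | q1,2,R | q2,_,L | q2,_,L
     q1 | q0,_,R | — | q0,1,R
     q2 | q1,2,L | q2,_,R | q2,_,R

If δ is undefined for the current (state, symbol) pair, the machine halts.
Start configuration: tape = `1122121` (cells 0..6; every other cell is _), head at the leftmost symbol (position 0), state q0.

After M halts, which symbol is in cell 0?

q0 | [1]122121   read 1 → write 2, move R, go to q1
q1 | 2[1]22121   read 1 → write _, move R, go to q0
q0 | 2_[2]2121   read 2 → write _, move L, go to q2
q2 | 2[_]_2121   read _ → write _, move R, go to q2
q2 | 2_[_]2121   read _ → write _, move R, go to q2
q2 | 2__[2]121   read 2 → write _, move R, go to q2
q2 | 2___[1]21   read 1 → write 2, move L, go to q1
q1 | 2__[_]221   read _ → write 1, move R, go to q0
q0 | 2__1[2]21   read 2 → write _, move L, go to q2
q2 | 2__[1]_21   read 1 → write 2, move L, go to q1
q1 | 2_[_]2_21   read _ → write 1, move R, go to q0
q0 | 2_1[2]_21   read 2 → write _, move L, go to q2
q2 | 2_[1]__21   read 1 → write 2, move L, go to q1
q1 | 2[_]2__21   read _ → write 1, move R, go to q0
q0 | 21[2]__21   read 2 → write _, move L, go to q2
q2 | 2[1]___21   read 1 → write 2, move L, go to q1
q1 | [2]2___21
Cell 0 holds 2 when M halts.

2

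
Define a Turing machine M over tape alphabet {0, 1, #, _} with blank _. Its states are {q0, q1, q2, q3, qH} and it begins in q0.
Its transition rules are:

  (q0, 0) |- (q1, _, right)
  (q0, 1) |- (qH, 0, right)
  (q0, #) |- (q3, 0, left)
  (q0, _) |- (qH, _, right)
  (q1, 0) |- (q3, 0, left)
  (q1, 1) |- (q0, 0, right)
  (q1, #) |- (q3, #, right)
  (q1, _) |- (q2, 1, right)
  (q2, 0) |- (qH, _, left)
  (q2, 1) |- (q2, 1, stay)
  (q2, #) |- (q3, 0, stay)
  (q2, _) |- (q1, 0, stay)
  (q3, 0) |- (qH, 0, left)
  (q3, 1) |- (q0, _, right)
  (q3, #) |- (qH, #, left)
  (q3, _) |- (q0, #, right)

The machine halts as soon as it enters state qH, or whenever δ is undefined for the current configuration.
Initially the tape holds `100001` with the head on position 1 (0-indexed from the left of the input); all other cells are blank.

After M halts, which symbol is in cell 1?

#

q0 | 1[0]0001__   read 0 → write _, move right, go to q1
q1 | 1_[0]001__   read 0 → write 0, move left, go to q3
q3 | 1[_]0001__   read _ → write #, move right, go to q0
q0 | 1#[0]001__   read 0 → write _, move right, go to q1
q1 | 1#_[0]01__   read 0 → write 0, move left, go to q3
q3 | 1#[_]001__   read _ → write #, move right, go to q0
q0 | 1##[0]01__   read 0 → write _, move right, go to q1
q1 | 1##_[0]1__   read 0 → write 0, move left, go to q3
q3 | 1##[_]01__   read _ → write #, move right, go to q0
q0 | 1###[0]1__   read 0 → write _, move right, go to q1
q1 | 1###_[1]__   read 1 → write 0, move right, go to q0
q0 | 1###_0[_]_   read _ → write _, move right, go to qH
qH | 1###_0_[_]
Cell 1 holds # when M halts.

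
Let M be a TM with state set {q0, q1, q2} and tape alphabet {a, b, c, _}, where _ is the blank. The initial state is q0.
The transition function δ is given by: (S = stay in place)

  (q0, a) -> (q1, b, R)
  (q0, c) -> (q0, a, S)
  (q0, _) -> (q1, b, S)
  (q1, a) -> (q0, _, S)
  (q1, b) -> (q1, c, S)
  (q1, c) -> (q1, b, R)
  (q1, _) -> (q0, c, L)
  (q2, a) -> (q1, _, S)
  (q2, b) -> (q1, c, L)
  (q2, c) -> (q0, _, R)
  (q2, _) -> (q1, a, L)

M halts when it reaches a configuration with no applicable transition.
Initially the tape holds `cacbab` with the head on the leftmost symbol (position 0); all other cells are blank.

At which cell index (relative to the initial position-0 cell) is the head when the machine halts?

state=q0 head=0 tape=[c]acbab_   (q0,c)→(q0,a,S)
state=q0 head=0 tape=[a]acbab_   (q0,a)→(q1,b,R)
state=q1 head=1 tape=b[a]cbab_   (q1,a)→(q0,_,S)
state=q0 head=1 tape=b[_]cbab_   (q0,_)→(q1,b,S)
state=q1 head=1 tape=b[b]cbab_   (q1,b)→(q1,c,S)
state=q1 head=1 tape=b[c]cbab_   (q1,c)→(q1,b,R)
state=q1 head=2 tape=bb[c]bab_   (q1,c)→(q1,b,R)
state=q1 head=3 tape=bbb[b]ab_   (q1,b)→(q1,c,S)
state=q1 head=3 tape=bbb[c]ab_   (q1,c)→(q1,b,R)
state=q1 head=4 tape=bbbb[a]b_   (q1,a)→(q0,_,S)
state=q0 head=4 tape=bbbb[_]b_   (q0,_)→(q1,b,S)
state=q1 head=4 tape=bbbb[b]b_   (q1,b)→(q1,c,S)
state=q1 head=4 tape=bbbb[c]b_   (q1,c)→(q1,b,R)
state=q1 head=5 tape=bbbbb[b]_   (q1,b)→(q1,c,S)
state=q1 head=5 tape=bbbbb[c]_   (q1,c)→(q1,b,R)
state=q1 head=6 tape=bbbbbb[_]   (q1,_)→(q0,c,L)
state=q0 head=5 tape=bbbbb[b]c
At halt the head is at cell 5.

5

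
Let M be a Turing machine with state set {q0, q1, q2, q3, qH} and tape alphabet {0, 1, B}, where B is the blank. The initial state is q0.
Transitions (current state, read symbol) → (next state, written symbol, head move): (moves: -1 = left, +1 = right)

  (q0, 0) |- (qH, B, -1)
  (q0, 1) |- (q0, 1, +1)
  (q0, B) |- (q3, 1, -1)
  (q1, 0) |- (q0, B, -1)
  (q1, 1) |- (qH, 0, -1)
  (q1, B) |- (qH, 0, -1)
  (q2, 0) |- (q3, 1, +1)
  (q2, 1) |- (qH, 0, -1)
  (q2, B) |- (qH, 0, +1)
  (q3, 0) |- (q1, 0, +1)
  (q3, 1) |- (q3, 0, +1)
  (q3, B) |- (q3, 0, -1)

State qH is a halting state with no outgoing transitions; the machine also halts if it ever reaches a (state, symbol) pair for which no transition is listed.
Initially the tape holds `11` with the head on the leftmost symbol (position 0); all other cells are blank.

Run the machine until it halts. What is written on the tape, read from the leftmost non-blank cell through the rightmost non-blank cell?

state=q0 head=0 tape=[1]1BB   (q0,1)→(q0,1,+1)
state=q0 head=1 tape=1[1]BB   (q0,1)→(q0,1,+1)
state=q0 head=2 tape=11[B]B   (q0,B)→(q3,1,-1)
state=q3 head=1 tape=1[1]1B   (q3,1)→(q3,0,+1)
state=q3 head=2 tape=10[1]B   (q3,1)→(q3,0,+1)
state=q3 head=3 tape=100[B]   (q3,B)→(q3,0,-1)
state=q3 head=2 tape=10[0]0   (q3,0)→(q1,0,+1)
state=q1 head=3 tape=100[0]   (q1,0)→(q0,B,-1)
state=q0 head=2 tape=10[0]B   (q0,0)→(qH,B,-1)
state=qH head=1 tape=1[0]BB
The non-blank tape span at halt is 10.

10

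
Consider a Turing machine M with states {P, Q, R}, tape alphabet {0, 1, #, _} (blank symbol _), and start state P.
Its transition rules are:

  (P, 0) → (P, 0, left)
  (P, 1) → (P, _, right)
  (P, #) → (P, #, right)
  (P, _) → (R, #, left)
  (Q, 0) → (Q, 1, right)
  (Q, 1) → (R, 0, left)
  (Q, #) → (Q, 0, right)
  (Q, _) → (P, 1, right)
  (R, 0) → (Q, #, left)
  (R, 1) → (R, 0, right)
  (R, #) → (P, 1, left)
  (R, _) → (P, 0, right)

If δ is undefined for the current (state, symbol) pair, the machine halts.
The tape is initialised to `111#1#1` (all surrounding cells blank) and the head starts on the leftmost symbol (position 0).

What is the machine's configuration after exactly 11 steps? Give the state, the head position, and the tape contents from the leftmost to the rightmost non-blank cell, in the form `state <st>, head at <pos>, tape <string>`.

state=P head=0 tape=[1]11#1#1__   (P,1)→(P,_,right)
state=P head=1 tape=_[1]1#1#1__   (P,1)→(P,_,right)
state=P head=2 tape=__[1]#1#1__   (P,1)→(P,_,right)
state=P head=3 tape=___[#]1#1__   (P,#)→(P,#,right)
state=P head=4 tape=___#[1]#1__   (P,1)→(P,_,right)
state=P head=5 tape=___#_[#]1__   (P,#)→(P,#,right)
state=P head=6 tape=___#_#[1]__   (P,1)→(P,_,right)
state=P head=7 tape=___#_#_[_]_   (P,_)→(R,#,left)
state=R head=6 tape=___#_#[_]#_   (R,_)→(P,0,right)
state=P head=7 tape=___#_#0[#]_   (P,#)→(P,#,right)
state=P head=8 tape=___#_#0#[_]   (P,_)→(R,#,left)
state=R head=7 tape=___#_#0[#]#
After 11 steps: state R, head at 7, tape #_#0##.

state R, head at 7, tape #_#0##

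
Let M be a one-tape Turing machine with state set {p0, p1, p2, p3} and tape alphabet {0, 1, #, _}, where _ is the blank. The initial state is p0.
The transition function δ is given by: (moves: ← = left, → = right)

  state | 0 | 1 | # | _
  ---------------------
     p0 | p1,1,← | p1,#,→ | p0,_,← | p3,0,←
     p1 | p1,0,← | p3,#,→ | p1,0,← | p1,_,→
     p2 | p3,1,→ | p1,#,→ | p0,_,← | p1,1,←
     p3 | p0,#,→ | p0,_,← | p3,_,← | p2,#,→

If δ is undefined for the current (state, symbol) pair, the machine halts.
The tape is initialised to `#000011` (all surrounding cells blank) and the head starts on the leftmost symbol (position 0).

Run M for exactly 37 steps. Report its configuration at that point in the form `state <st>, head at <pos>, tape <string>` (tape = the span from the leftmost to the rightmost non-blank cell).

p0 | ___[#]000011   read # → write _, move ←, go to p0
p0 | __[_]_000011   read _ → write 0, move ←, go to p3
p3 | _[_]0_000011   read _ → write #, move →, go to p2
p2 | _#[0]_000011   read 0 → write 1, move →, go to p3
p3 | _#1[_]000011   read _ → write #, move →, go to p2
p2 | _#1#[0]00011   read 0 → write 1, move →, go to p3
p3 | _#1#1[0]0011   read 0 → write #, move →, go to p0
p0 | _#1#1#[0]011   read 0 → write 1, move ←, go to p1
p1 | _#1#1[#]1011   read # → write 0, move ←, go to p1
p1 | _#1#[1]01011   read 1 → write #, move →, go to p3
p3 | _#1##[0]1011   read 0 → write #, move →, go to p0
p0 | _#1###[1]011   read 1 → write #, move →, go to p1
p1 | _#1####[0]11   read 0 → write 0, move ←, go to p1
p1 | _#1###[#]011   read # → write 0, move ←, go to p1
p1 | _#1##[#]0011   read # → write 0, move ←, go to p1
p1 | _#1#[#]00011   read # → write 0, move ←, go to p1
p1 | _#1[#]000011   read # → write 0, move ←, go to p1
p1 | _#[1]0000011   read 1 → write #, move →, go to p3
p3 | _##[0]000011   read 0 → write #, move →, go to p0
p0 | _###[0]00011   read 0 → write 1, move ←, go to p1
p1 | _##[#]100011   read # → write 0, move ←, go to p1
p1 | _#[#]0100011   read # → write 0, move ←, go to p1
p1 | _[#]00100011   read # → write 0, move ←, go to p1
p1 | [_]000100011   read _ → write _, move →, go to p1
p1 | _[0]00100011   read 0 → write 0, move ←, go to p1
p1 | [_]000100011   read _ → write _, move →, go to p1
p1 | _[0]00100011   read 0 → write 0, move ←, go to p1
p1 | [_]000100011   read _ → write _, move →, go to p1
p1 | _[0]00100011   read 0 → write 0, move ←, go to p1
p1 | [_]000100011   read _ → write _, move →, go to p1
p1 | _[0]00100011   read 0 → write 0, move ←, go to p1
p1 | [_]000100011   read _ → write _, move →, go to p1
p1 | _[0]00100011   read 0 → write 0, move ←, go to p1
p1 | [_]000100011   read _ → write _, move →, go to p1
p1 | _[0]00100011   read 0 → write 0, move ←, go to p1
p1 | [_]000100011   read _ → write _, move →, go to p1
p1 | _[0]00100011   read 0 → write 0, move ←, go to p1
p1 | [_]000100011
After 37 steps: state p1, head at -3, tape 000100011.

state p1, head at -3, tape 000100011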